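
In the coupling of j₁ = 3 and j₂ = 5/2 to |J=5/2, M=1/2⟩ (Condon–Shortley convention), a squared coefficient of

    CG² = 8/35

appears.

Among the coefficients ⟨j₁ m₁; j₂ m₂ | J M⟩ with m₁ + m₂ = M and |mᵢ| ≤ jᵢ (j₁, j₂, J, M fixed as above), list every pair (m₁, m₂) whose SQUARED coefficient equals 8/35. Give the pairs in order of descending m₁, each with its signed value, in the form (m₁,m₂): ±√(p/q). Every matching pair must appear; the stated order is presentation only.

(1,-1/2): −√(8/35)

Admissible pairs with m₁+m₂ = M = 1/2: (-2,5/2), (-1,3/2), (0,1/2), (1,-1/2), (2,-3/2), (3,-5/2)
  (m₁,m₂)=(3,-5/2): CG² = 5/21, CG = +√(5/21)
  (m₁,m₂)=(2,-3/2): CG² = 1/14, CG = +√(1/14)
  (m₁,m₂)=(1,-1/2): CG² = 8/35, CG = −√(8/35)   ← matches the target
  (m₁,m₂)=(0,1/2): CG² = 8/105, CG = +√(8/105)
  (m₁,m₂)=(-1,3/2): CG² = 1/35, CG = +√(1/35)
  (m₁,m₂)=(-2,5/2): CG² = 5/14, CG = −√(5/14)
Pairs with CG² = 8/35: (1,-1/2): −√(8/35)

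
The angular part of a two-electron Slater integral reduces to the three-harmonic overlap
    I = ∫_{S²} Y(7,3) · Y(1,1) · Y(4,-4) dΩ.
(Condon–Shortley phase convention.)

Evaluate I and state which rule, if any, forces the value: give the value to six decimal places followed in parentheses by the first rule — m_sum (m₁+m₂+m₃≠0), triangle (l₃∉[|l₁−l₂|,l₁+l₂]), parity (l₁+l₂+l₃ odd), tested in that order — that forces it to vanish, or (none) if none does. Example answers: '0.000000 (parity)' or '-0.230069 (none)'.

triangle: need 6≤l₃≤8, have 4; I=0

0.000000 (triangle)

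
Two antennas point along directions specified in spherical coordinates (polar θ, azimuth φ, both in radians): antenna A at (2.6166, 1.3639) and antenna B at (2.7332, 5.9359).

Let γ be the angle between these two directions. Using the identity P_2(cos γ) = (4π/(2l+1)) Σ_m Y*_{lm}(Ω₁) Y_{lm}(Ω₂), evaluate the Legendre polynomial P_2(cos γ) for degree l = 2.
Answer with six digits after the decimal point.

0.380849

Summing Y*_{l m}(θ₁,φ₁)·Y_{l m}(θ₂,φ₂) over m ∈ [−2, 2]; prefactor 4π/(2·2+1) = 2.513274:
  term(m=-2) = -0.005680-0.001638i   from Y*(Ω₁)=-0.088846+0.039016i, Y(Ω₂)=+0.046808+0.038993i
  term(m=-1) = -0.013201+0.093416i   from Y*(Ω₁)=-0.068829-0.327915i, Y(Ω₂)=-0.264764-0.095833i
  term(m=+0) = +0.189298+0.000000i   from Y*(Ω₁)=+0.393096-0.000000i, Y(Ω₂)=+0.481556+0.000000i
  term(m=+1) = -0.013201-0.093416i   from Y*(Ω₁)=+0.068829-0.327915i, Y(Ω₂)=+0.264764-0.095833i
  term(m=+2) = -0.005680+0.001638i   from Y*(Ω₁)=-0.088846-0.039016i, Y(Ω₂)=+0.046808-0.038993i
Total Σ_m = +0.151535+0.000000i. Multiply by 2.513274: +0.380849+0.000000i. P_2(cos γ) = 0.380849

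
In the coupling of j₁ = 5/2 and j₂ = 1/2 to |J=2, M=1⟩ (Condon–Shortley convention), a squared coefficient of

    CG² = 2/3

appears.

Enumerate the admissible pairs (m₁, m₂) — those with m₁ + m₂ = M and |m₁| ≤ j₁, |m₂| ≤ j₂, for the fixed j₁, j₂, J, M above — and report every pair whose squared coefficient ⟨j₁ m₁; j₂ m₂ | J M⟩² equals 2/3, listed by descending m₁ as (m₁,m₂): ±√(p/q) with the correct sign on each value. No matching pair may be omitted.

Admissible pairs with m₁+m₂ = M = 1: (1/2,1/2), (3/2,-1/2)
  (m₁,m₂)=(3/2,-1/2): CG² = 2/3, CG = +√(2/3)   ← matches the target
  (m₁,m₂)=(1/2,1/2): CG² = 1/3, CG = −√(1/3)
Pairs with CG² = 2/3: (3/2,-1/2): +√(2/3)

(3/2,-1/2): +√(2/3)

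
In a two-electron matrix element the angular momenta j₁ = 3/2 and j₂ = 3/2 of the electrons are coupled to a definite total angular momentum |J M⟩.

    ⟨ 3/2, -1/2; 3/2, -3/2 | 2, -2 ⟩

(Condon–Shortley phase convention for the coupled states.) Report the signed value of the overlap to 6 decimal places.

+√(1/2) ≈ +0.707107

√[5·1!2!2!/6! · 1!2!0!3!0!4!] = √(8)
  +(−1)^0/∏(0,1,2,0,0,2)! = 1/4  (running 1/4)
⟨..|..⟩ = √(8)·(1/4) = +0.707107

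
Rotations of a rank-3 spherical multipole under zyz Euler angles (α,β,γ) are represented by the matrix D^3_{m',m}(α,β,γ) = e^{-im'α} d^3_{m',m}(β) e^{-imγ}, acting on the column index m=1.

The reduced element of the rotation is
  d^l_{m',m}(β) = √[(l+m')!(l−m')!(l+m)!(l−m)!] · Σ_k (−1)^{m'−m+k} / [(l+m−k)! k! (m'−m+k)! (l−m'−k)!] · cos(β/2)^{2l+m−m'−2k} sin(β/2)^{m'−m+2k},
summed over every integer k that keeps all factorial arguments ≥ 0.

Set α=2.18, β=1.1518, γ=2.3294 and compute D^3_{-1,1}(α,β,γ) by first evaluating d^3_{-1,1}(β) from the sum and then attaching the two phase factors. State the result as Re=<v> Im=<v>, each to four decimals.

D^3_{-1,1}(2.1800,1.1518,2.3294) = e^{-i·-1·2.1800}·d^3_{-1,1}(1.1518)·e^{-i·1·2.3294}. Compute d first:
With c≡cos(β/2)=0.838703 and s≡sin(β/2)=0.544590, N=[2·24·24·2]^{1/2}=48.000000
k∈{2,3,4} keeps every argument non-negative
  k=2: (−1)^0·48.0000/(8)·0.8387^4·0.5446^2 = +0.880485
  k=3: (−1)^1·48.0000/(6)·0.8387^2·0.5446^4 = -0.494976
  k=4: (−1)^2·48.0000/(48)·0.8387^0·0.5446^6 = +0.026087
d^3_{-1,1}(1.1518) = +0.880485 -0.494976 +0.026087 = +0.411596
Attach z-rotation phases: D = e^{-i(-1)(2.1800)}·(+0.411596)·e^{-i(1)(2.3294)} = +0.407011-0.061264i

Re=0.4070 Im=-0.0613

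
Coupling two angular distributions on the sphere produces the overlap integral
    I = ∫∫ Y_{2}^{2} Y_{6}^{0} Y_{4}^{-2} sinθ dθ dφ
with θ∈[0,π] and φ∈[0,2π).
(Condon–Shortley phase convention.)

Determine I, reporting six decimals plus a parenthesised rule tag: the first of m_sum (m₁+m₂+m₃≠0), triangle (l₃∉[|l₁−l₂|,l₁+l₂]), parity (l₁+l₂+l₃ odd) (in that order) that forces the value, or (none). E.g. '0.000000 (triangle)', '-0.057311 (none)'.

0.061597 (none)

Checks pass: Σm=0; 12 even; l₃=4∈[4,8].
(2·2+1)(2·6+1)(2·4+1) = 585
Δ: 4! 0! 8! / 13! → 1/6435
sum: t=2:+1/2304 = 1/2304
3j²(2 6 4; 0 0 0) = Δ·Π!·Σ² = 5/143  (sign +1)
sum: t=0:+1/34560 = 1/34560
3j²(2 6 4; 2 0 -2) = Δ·Π!·Σ² = 1/429  (sign +1)
combine: 4πI² = 585·5/143·1/429 = 75/1573
take √, sign +1: I = 0.06159725
No selection rule forces the value: the integral is nonzero (none).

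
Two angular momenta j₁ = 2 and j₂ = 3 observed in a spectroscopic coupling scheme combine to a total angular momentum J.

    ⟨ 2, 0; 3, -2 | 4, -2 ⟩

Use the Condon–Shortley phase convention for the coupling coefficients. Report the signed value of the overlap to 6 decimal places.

+√(12/35) ≈ +0.585540

j₁+j₂−J=1  J+j₁−j₂=3  J−j₁+j₂=5  j₁+j₂+J+1=10
(j₁±m₁, j₂±m₂, J±M) = (2,2,1,5,2,6)
P² = 8640/7
sum k=0..1:
  [0] +1/48 = 1/48
  [1] −1/240 = -1/240
S = 1/60
C² = P²·S² = 12/35 ; C = +0.585540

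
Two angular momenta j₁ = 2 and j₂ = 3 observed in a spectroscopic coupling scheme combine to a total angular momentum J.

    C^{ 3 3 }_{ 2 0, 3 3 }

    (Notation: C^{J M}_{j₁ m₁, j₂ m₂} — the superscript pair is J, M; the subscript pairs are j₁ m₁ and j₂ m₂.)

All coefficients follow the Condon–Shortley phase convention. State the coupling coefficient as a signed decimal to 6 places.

triangle: 2!*2!*4!/9! = 96/362880
(j±m)!: 2!*2!*6!*0!*6!*0! = 2073600
prefactor² = (2J+1)*Δ*N² = 3840
  k=2: +1/(2!*0!*0!*4!*2!*0!) = 1/96
Σ = 1/96  ⇒  CG² = 3840*(1/96)² = 5/12
CG = +√(5/12) = +0.645497

+0.645497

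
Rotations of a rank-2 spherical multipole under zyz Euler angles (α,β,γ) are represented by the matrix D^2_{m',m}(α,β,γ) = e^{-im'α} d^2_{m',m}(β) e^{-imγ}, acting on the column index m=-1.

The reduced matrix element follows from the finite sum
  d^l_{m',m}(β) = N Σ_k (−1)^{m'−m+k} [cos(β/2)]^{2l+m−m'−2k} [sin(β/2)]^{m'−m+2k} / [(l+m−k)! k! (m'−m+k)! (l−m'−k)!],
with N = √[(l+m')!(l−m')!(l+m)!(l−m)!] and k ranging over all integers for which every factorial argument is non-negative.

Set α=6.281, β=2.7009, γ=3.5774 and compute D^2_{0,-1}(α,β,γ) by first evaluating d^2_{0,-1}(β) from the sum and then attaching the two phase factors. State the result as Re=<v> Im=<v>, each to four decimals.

D^2_{0,-1}(6.2810,2.7009,3.5774) = e^{-i·0·6.2810}·d^2_{0,-1}(2.7009)·e^{-i·-1·3.5774}. Compute d first:
c=cos(2.700900/2)=0.218568, s=sin(2.700900/2)=0.975822; N=√[2·2·1·6]=4.898979
The bounds max(0,m−m')=0 and min(l+m,l−m')=1 give 2 terms
  k=0: (−1)^1·4.8990/(2)·0.2186^3·0.9758^1 = -0.024958
  k=1: (−1)^2·4.8990/(2)·0.2186^1·0.9758^3 = +0.497477
d^2_{0,-1}(2.7009) = -0.024958 +0.497477 = +0.472519
Phases: e^{-i·(0)·6.2810}=+1.000000+0.000000i, e^{-i·(-1)·3.5774}=-0.906530-0.422142i ⇒ D=-0.428353-0.199470i

Re=-0.4284 Im=-0.1995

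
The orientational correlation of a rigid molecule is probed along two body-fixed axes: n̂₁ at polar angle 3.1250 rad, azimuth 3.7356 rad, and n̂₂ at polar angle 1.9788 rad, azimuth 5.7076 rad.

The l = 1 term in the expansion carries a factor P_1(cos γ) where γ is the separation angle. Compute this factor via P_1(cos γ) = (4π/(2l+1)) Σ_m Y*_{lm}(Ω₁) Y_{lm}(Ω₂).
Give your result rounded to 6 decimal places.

0.390775

Expand P_1 via completeness: Σ_{m} conj(Y_{1,m}) at Ω₁ times Y_{1,m} at Ω₂ —
  term(m=-1) = -0.000710-0.001674i   from Y*(Ω₁)=-0.004750-0.003208i, Y(Ω₂)=+0.266036+0.172624i
  term(m=+0) = +0.094711+0.000000i   from Y*(Ω₁)=-0.488535-0.000000i, Y(Ω₂)=-0.193867+0.000000i
  term(m=+1) = -0.000710+0.001674i   from Y*(Ω₁)=+0.004750-0.003208i, Y(Ω₂)=-0.266036+0.172624i
Accumulated sum +0.093291+0.000000i; after 4π/(2l+1) scaling, +0.390775+0.000000i ⇒ P_1 = 0.390775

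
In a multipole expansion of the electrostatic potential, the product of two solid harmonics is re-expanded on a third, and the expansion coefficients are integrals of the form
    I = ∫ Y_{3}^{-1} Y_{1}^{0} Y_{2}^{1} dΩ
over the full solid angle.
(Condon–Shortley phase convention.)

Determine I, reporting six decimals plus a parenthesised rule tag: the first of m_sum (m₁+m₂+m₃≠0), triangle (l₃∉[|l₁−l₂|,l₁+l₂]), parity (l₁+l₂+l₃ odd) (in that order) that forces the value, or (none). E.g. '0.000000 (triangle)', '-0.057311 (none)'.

-0.233597 (none)

m-sum 0 ✓  L=6 even ✓  2≤2≤4 ✓
Π(2lᵢ+1) = 7×3×5 = 105
triangle coeff Δ(3,1,2) = 1/105
Σ_t [1,1]: t=1:−1/4 = -1/4
(3j)²=3/35 [(3 1 2; 0 0 0)], sign=-1
Σ_t [1,1]: t=1:−1/6 = -1/6
(3j)²=8/105 [(3 1 2; -1 0 1)], sign=+1
⇒ 4πI² = 24/35
I = (-1)√(24/35/(4π)) = -0.23359668
No selection rule forces the value: the integral is nonzero (none).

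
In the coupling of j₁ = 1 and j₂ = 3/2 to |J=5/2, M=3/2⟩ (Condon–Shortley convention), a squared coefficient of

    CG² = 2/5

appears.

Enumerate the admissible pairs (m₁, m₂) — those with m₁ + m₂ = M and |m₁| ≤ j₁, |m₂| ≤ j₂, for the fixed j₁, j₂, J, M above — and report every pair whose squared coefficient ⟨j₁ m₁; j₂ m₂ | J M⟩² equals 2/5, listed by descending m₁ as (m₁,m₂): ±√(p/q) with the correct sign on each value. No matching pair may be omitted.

Admissible pairs with m₁+m₂ = M = 3/2: (0,3/2), (1,1/2)
  (m₁,m₂)=(1,1/2): CG² = 3/5, CG = +√(3/5)
  (m₁,m₂)=(0,3/2): CG² = 2/5, CG = +√(2/5)   ← matches the target
Pairs with CG² = 2/5: (0,3/2): +√(2/5)

(0,3/2): +√(2/5)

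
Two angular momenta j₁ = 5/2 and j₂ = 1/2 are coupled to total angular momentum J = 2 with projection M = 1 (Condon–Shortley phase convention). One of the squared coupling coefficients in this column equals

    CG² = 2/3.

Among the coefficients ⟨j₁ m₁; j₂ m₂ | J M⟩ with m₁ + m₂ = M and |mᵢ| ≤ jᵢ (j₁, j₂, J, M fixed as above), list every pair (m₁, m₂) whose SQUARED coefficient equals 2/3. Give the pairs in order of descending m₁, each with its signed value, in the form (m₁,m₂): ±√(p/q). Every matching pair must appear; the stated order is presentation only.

Admissible pairs with m₁+m₂ = M = 1: (1/2,1/2), (3/2,-1/2)
  (m₁,m₂)=(3/2,-1/2): CG² = 2/3, CG = +√(2/3)   ← matches the target
  (m₁,m₂)=(1/2,1/2): CG² = 1/3, CG = −√(1/3)
Pairs with CG² = 2/3: (3/2,-1/2): +√(2/3)

(3/2,-1/2): +√(2/3)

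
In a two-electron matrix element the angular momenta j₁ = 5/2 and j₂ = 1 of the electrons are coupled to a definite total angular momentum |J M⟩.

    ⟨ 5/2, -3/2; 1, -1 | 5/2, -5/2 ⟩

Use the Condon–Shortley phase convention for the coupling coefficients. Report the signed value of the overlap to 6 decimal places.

+√(2/7) ≈ +0.534522

√[6·1!4!1!/7! · 1!4!0!2!0!5!] = √(1152/7)
  +(−1)^0/∏(0,1,4,0,0,1)! = 1/24  (running 1/24)
⟨..|..⟩ = √(1152/7)·(1/24) = +0.534522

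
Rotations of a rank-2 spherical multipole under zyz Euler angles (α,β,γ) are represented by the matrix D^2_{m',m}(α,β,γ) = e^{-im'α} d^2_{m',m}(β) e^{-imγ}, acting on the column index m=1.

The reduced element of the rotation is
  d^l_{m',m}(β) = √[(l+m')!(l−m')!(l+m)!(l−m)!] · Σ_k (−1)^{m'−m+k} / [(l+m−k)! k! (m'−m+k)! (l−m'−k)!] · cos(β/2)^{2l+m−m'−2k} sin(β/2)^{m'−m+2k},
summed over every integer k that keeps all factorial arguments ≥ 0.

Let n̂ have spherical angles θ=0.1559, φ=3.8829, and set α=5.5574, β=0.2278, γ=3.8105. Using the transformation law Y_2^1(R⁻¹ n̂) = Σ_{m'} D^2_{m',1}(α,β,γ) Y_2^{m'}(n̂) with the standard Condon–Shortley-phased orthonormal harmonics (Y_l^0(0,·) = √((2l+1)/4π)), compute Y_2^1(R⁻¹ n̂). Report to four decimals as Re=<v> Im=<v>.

Re=-0.2097 Im=0.0199

Need the full column D^2_{m',1} for m'=−2..2 at α=5.5574, β=0.2278, γ=3.8105.
cos(β/2)=0.993520, sin(β/2)=0.113654
d^2_{-2,1}: single k=3 term ⇒ +0.002917;  D = +0.001524+0.002487i
d^2_{-1,1}: k∈[2..3] ⇒ +0.038251 -0.000167 = +0.038084;  D = -0.006672+0.037495i
d^2_{0,1}: k∈[1..2] ⇒ +0.273017 -0.003573 = +0.269445;  D = -0.211379+0.167090i
d^2_{1,1}: k∈[0..1] ⇒ +0.974332 -0.038251 = +0.936081;  D = -0.934568-0.053214i
d^2_{2,1}: single k=0 term ⇒ -0.222918;  D = +0.158057+0.157195i
Y_2^{m'}(θ=0.1559,φ=3.8829) and Σ D·Y over m':
  (+0.0015+0.0025i)·(+0.0008-0.0093i)  (-0.0067+0.0375i)·(-0.0874+0.0800i)  (-0.2114+0.1671i)·(+0.6080+0.0000i)  (-0.9346-0.0532i)·(+0.0874+0.0800i)  (+0.1581+0.1572i)·(+0.0008+0.0093i)
Y_2^1(R⁻¹ n̂) = -0.209660+0.019927i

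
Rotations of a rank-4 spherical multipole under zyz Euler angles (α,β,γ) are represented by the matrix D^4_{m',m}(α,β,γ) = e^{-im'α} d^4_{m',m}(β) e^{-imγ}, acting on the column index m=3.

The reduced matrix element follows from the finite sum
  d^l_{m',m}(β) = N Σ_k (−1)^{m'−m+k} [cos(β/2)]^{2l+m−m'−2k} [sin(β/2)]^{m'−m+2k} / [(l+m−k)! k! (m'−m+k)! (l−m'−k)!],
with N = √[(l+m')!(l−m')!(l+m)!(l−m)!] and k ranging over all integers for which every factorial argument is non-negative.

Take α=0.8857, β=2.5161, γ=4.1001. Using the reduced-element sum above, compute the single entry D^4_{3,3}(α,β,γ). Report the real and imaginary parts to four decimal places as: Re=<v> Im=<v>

D^4_{3,3}(0.8857,2.5161,4.1001) = e^{-i·3·0.8857}·d^4_{3,3}(2.5161)·e^{-i·3·4.1001}. Compute d first:
c=cos(2.516100/2)=0.307673, s=sin(2.516100/2)=0.951492; N=√[5040·1·5040·1]=5040.000000
k∈{0,1} keeps every argument non-negative
  k=0: (−1)^0·5040.0000/(5040)·0.3077^8·0.9515^0 = +0.000080
  k=1: (−1)^1·5040.0000/(720)·0.3077^6·0.9515^2 = -0.005376
d^4_{3,3}(2.5161) = +0.000080 -0.005376 = -0.005296
Phases: e^{-i·(3)·0.8857}=-0.884911-0.465759i, e^{-i·(3)·4.1001}=+0.964812+0.262942i ⇒ D=+0.003873+0.003612i

Re=0.0039 Im=0.0036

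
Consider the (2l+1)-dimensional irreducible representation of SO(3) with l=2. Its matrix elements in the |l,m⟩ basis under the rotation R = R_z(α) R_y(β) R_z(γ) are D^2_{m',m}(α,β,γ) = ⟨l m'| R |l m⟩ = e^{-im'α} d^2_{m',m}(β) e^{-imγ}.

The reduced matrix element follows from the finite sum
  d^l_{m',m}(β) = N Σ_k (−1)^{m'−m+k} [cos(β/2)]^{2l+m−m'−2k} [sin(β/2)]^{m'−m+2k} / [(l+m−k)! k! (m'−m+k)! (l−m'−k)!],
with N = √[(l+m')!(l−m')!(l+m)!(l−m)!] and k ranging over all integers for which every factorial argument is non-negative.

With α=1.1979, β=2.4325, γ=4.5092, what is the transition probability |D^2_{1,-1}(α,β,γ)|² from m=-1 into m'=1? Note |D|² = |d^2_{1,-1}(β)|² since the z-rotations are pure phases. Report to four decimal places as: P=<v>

Split into d^2_{1,-1}(β=2.4325) × two z-phases.
With c≡cos(β/2)=0.347165 and s≡sin(β/2)=0.937804, N=[6·1·1·6]^{1/2}=6.000000
The bounds max(0,m−m')=0 and min(l+m,l−m')=1 give 2 terms
  k=0: (−1)^2·6.0000/(2)·0.3472^2·0.9378^2 = +0.317993
  k=1: (−1)^3·6.0000/(6)·0.3472^0·0.9378^4 = -0.773479
d^2_{1,-1}(2.4325) = +0.317993 -0.773479 = -0.455486
|D^2_{1,-1}|² = |d^2_{1,-1}(β)|² = (-0.455486)² = 0.207468 (the z-rotation phases have unit modulus)

P=0.2075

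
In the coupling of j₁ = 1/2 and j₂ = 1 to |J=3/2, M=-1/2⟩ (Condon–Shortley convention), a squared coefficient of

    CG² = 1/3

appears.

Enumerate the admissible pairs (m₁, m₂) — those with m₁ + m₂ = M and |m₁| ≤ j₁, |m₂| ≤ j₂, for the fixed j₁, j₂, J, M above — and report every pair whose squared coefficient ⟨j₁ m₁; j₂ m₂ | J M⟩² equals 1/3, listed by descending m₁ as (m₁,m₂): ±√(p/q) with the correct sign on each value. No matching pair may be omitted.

(1/2,-1): +√(1/3)

Admissible pairs with m₁+m₂ = M = -1/2: (-1/2,0), (1/2,-1)
  (m₁,m₂)=(1/2,-1): CG² = 1/3, CG = +√(1/3)   ← matches the target
  (m₁,m₂)=(-1/2,0): CG² = 2/3, CG = +√(2/3)
Pairs with CG² = 1/3: (1/2,-1): +√(1/3)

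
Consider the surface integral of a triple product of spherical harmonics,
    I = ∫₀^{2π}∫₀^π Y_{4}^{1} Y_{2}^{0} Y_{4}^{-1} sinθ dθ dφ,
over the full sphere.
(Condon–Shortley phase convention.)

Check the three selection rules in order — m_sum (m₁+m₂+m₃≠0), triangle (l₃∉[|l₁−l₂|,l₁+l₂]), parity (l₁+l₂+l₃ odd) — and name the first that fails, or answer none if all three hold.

none

Σmᵢ = 0  ✓
l₃∈[|l₁−l₂|,l₁+l₂]=[2,6], have l₃=4  ✓
Σlᵢ = 10 ⇒ even  ✓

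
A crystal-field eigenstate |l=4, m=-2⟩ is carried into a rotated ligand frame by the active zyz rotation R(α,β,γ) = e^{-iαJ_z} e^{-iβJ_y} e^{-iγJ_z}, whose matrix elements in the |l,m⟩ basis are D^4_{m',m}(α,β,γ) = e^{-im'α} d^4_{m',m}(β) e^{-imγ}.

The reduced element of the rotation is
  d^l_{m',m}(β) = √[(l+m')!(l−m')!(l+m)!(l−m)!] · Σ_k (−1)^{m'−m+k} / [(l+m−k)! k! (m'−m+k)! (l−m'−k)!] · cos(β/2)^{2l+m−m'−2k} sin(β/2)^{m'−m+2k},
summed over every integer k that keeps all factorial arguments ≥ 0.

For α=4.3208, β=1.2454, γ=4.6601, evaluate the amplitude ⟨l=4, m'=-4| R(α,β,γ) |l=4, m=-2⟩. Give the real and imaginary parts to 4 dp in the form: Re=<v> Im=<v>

Split into d^4_{-4,-2}(β=1.2454) × two z-phases.
Half-angle: c=0.812307, s=0.583231. N=√(1·40320·2·720)=7619.763776
k: max(0,(-2)−(-4))=2 … min(4+(-2),4−(-4))=2
  k=2: (−1)^0·7619.7638/(1440)·0.8123^6·0.5832^2 = +0.517106
d^4_{-4,-2}(1.2454) = +0.517106
Phases: e^{-i·(-4)·4.3208}=+0.004440-0.999990i, e^{-i·(-2)·4.6601}=-0.994537+0.104387i ⇒ D=+0.051695+0.514516i

Re=0.0517 Im=0.5145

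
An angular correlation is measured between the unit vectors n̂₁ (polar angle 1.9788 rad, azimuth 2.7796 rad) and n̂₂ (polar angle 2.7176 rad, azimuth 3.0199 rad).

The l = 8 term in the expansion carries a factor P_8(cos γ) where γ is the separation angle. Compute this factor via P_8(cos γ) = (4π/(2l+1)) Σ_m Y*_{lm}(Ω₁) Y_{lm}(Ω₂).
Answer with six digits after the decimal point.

0.259020

Addition theorem: P_8(cos γ) = (4π/17) Σ_m Y*_{lm}(Ω₁) Y_{lm}(Ω₂), m = −8…8:
  m=-8: Y*=-0.25197 - 0.06317j  Y=0.00024 + 0.00035j  product -0.00004 - 0.00010j
  m=-7: Y*=-0.36875 - 0.25644j  Y=0.00247 + 0.00282j  product -0.00019 - 0.00167j
  m=-6: Y*=-0.17338 - 0.25280j  Y=0.01558 + 0.01395j  product 0.00082 - 0.00636j
  m=-5: Y*=0.03180 + 0.13042j  Y=0.06781 + 0.04724j  product -0.00400 + 0.01035j
  m=-4: Y*=-0.04361 + 0.35329j  Y=0.20779 + 0.10997j  product -0.04791 + 0.06861j
  m=-3: Y*=-0.01582 + 0.03003j  Y=0.43062 + 0.16459j  product -0.01175 + 0.01033j
  m=-2: Y*=0.24615 - 0.21764j  Y=0.51453 + 0.12776j  product 0.15446 - 0.08053j
  m=-1: Y*=0.09432 - 0.03572j  Y=0.11306 + 0.01383j  product 0.01116 - 0.00273j
  m=+0: Y*=-0.31370 + 0.00000j  Y=-0.46326 + 0.00000j  product 0.14532 + 0.00000j
  m=+1: Y*=-0.09432 - 0.03572j  Y=-0.11306 + 0.01383j  product 0.01116 + 0.00273j
  m=+2: Y*=0.24615 + 0.21764j  Y=0.51453 - 0.12776j  product 0.15446 + 0.08053j
  m=+3: Y*=0.01582 + 0.03003j  Y=-0.43062 + 0.16459j  product -0.01175 - 0.01033j
  m=+4: Y*=-0.04361 - 0.35329j  Y=0.20779 - 0.10997j  product -0.04791 - 0.06861j
  m=+5: Y*=-0.03180 + 0.13042j  Y=-0.06781 + 0.04724j  product -0.00400 - 0.01035j
  m=+6: Y*=-0.17338 + 0.25280j  Y=0.01558 - 0.01395j  product 0.00082 + 0.00636j
  m=+7: Y*=0.36875 - 0.25644j  Y=-0.00247 + 0.00282j  product -0.00019 + 0.00167j
  m=+8: Y*=-0.25197 + 0.06317j  Y=0.00024 - 0.00035j  product -0.00004 + 0.00010j
Accumulated sum 0.35041 - 0.00000j; after 4π/(2l+1) scaling, 0.25902 - 0.00000j ⇒ P_8 = 0.259020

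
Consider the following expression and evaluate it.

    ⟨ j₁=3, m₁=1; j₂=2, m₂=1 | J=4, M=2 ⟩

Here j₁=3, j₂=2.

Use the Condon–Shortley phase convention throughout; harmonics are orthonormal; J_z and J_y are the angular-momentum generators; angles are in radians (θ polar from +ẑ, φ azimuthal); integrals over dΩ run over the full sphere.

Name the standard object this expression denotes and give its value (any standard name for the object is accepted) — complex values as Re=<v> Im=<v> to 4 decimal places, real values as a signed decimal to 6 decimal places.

This is a Clebsch–Gordan (vector-coupling) coefficient.
√[9·1!5!3!/10! · 4!2!3!1!6!2!] = √(5184/7)
  +(−1)^0/∏(0,1,2,3,3,0)! = 1/72  (running 1/72)
  +(−1)^1/∏(1,0,1,2,4,1)! = -1/48  (running -1/144)
⟨..|..⟩ = √(5184/7)·(-1/144) = -0.188982

Clebsch–Gordan coefficient, −√(1/28) ≈ -0.188982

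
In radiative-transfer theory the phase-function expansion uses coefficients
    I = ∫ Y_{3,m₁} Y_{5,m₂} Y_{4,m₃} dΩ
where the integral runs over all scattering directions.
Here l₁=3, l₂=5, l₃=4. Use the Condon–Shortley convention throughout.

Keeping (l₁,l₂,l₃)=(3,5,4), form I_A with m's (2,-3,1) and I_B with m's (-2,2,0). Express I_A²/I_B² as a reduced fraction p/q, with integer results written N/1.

Same 3,5,4: normalisation and zero-m 3j drop out of the ratio.
A: Δ: 4! 2! 6! / 13! → 1/180180; sum: t=0:+1/1152 t=1:−1/1440 = 1/5760; 3j²(3 5 4; 2 -3 1) = Δ·Π!·Σ² = 1/858  (sign -1)
B: Δ: 4! 2! 6! / 13! → 1/180180; sum: t=3:−1/576 t=4:+1/864 = -1/1728; 3j²(3 5 4; -2 2 0) = Δ·Π!·Σ² = 5/1287  (sign -1)
I_A²/I_B² = (1/858)/(5/1287) = 3/10

3/10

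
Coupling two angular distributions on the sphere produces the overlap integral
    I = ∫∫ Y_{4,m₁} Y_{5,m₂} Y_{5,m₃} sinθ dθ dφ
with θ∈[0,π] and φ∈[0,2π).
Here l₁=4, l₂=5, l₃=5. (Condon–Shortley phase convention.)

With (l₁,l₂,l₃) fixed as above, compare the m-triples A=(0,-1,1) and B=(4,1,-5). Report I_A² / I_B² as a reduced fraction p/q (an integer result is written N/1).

Same 4,5,5: normalisation and zero-m 3j drop out of the ratio.
A: Δ: 4! 4! 6! / 15! → 1/3153150; sum: t=0:+1/27648 t=1:−1/1296 t=2:+1/768 t=3:−1/4320 t=4:+1/414720 = 7/20736; 3j²(4 5 5; 0 -1 1) = Δ·Π!·Σ² = 8/1287  (sign +1)
B: Δ: 4! 4! 6! / 15! → 1/3153150; sum: t=0:+1/414720 = 1/414720; 3j²(4 5 5; 4 1 -5) = Δ·Π!·Σ² = 2/429  (sign +1)
I_A²/I_B² = (8/1287)/(2/429) = 4/3

4/3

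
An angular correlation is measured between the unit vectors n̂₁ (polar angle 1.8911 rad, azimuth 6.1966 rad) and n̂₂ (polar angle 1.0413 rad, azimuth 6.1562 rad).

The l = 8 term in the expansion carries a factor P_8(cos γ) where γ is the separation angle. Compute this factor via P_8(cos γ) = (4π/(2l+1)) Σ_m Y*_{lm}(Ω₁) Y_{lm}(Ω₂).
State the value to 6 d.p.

Addition theorem: P_8(cos γ) = (4π/17) Σ_m Y*_{lm}(Ω₁) Y_{lm}(Ω₂), m = −8…8:
  m=-8: Y*=(0.261240, -0.216791)  Y=(0.083600, 0.134863)  product (0.051077, 0.017108)
  m=-7: Y*=(-0.370218, 0.256608)  Y=(0.234112, 0.288383)  product (-0.160674, -0.046690)
  m=-6: Y*=(0.116341, -0.066537)  Y=(0.318181, 0.303575)  product (0.057216, 0.014147)
  m=-5: Y*=(0.270853, -0.125179)  Y=(0.130934, 0.096457)  product (0.047538, 0.009736)
  m=-4: Y*=(-0.242408, 0.087482)  Y=(-0.230007, -0.128036)  product (0.066957, 0.010915)
  m=-3: Y*=(-0.183128, 0.048668)  Y=(-0.288250, -0.115450)  product (0.058405, 0.007114)
  m=-2: Y*=(0.287771, -0.050338)  Y=(0.113034, 0.029341)  product (0.034005, 0.002754)
  m=-1: Y*=(0.137143, -0.011904)  Y=(0.331493, 0.042322)  product (0.045966, 0.001858)
  m=+0: Y*=(-0.298818, -0.000000)  Y=(-0.069049, 0.000000)  product (0.020633, 0.000000)
  m=+1: Y*=(-0.137143, -0.011904)  Y=(-0.331493, 0.042322)  product (0.045966, -0.001858)
  m=+2: Y*=(0.287771, 0.050338)  Y=(0.113034, -0.029341)  product (0.034005, -0.002754)
  m=+3: Y*=(0.183128, 0.048668)  Y=(0.288250, -0.115450)  product (0.058405, -0.007114)
  m=+4: Y*=(-0.242408, -0.087482)  Y=(-0.230007, 0.128036)  product (0.066957, -0.010915)
  m=+5: Y*=(-0.270853, -0.125179)  Y=(-0.130934, 0.096457)  product (0.047538, -0.009736)
  m=+6: Y*=(0.116341, 0.066537)  Y=(0.318181, -0.303575)  product (0.057216, -0.014147)
  m=+7: Y*=(0.370218, 0.256608)  Y=(-0.234112, 0.288383)  product (-0.160674, 0.046690)
  m=+8: Y*=(0.261240, 0.216791)  Y=(0.083600, -0.134863)  product (0.051077, -0.017108)
Accumulated sum (0.421613, 0.000000); after 4π/(2l+1) scaling, (0.311656, 0.000000) ⇒ P_8 = 0.311656

0.311656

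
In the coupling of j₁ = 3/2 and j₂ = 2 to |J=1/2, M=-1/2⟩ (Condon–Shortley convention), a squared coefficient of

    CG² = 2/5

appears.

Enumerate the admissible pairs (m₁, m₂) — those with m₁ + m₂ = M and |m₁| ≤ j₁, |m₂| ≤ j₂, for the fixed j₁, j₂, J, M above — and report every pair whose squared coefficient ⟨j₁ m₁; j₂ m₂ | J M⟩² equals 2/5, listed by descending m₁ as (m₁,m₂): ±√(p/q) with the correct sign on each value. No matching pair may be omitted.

(3/2,-2): +√(2/5)

Admissible pairs with m₁+m₂ = M = -1/2: (-3/2,1), (-1/2,0), (1/2,-1), (3/2,-2)
  (m₁,m₂)=(3/2,-2): CG² = 2/5, CG = +√(2/5)   ← matches the target
  (m₁,m₂)=(1/2,-1): CG² = 3/10, CG = −√(3/10)
  (m₁,m₂)=(-1/2,0): CG² = 1/5, CG = +√(1/5)
  (m₁,m₂)=(-3/2,1): CG² = 1/10, CG = −√(1/10)
Pairs with CG² = 2/5: (3/2,-2): +√(2/5)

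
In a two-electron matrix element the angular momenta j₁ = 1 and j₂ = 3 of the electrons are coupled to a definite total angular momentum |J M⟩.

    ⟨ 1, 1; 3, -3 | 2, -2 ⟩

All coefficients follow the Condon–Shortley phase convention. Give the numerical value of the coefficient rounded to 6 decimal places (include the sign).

+√(5/7) = +0.845154

√[5·2!0!4!/7! · 2!0!0!6!0!4!] = √(11520/7)
  +(−1)^0/∏(0,2,0,0,0,4)! = 1/48  (running 1/48)
⟨..|..⟩ = √(11520/7)·(1/48) = +0.845154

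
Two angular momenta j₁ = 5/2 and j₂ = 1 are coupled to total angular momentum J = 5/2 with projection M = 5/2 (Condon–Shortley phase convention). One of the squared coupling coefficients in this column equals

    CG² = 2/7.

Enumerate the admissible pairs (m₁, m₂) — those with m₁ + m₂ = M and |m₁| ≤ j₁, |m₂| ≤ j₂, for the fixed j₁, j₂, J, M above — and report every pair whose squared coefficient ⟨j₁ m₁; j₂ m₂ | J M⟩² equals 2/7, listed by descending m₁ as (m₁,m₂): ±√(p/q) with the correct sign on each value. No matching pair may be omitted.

(3/2,1): −√(2/7)

Admissible pairs with m₁+m₂ = M = 5/2: (3/2,1), (5/2,0)
  (m₁,m₂)=(5/2,0): CG² = 5/7, CG = +√(5/7)
  (m₁,m₂)=(3/2,1): CG² = 2/7, CG = −√(2/7)   ← matches the target
Pairs with CG² = 2/7: (3/2,1): −√(2/7)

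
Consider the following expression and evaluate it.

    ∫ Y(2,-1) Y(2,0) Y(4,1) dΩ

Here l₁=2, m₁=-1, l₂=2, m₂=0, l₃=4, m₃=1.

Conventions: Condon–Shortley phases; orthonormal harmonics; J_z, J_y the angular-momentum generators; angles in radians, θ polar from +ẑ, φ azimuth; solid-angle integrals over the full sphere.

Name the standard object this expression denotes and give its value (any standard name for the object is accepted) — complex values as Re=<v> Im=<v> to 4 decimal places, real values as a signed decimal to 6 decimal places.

Gaunt coefficient, -0.220728

This is a Gaunt coefficient — the integral of a triple product of spherical harmonics over the sphere.
m-sum 0 ✓  L=8 even ✓  0≤4≤4 ✓
Π(2lᵢ+1) = 5×5×9 = 225
triangle coeff Δ(2,2,4) = 1/630
Σ_t [0,0]: t=0:+1/16 = 1/16
(3j)²=2/35 [(2 2 4; 0 0 0)], sign=+1
Σ_t [0,0]: t=0:+1/24 = 1/24
(3j)²=1/21 [(2 2 4; -1 0 1)], sign=-1
⇒ 4πI² = 30/49
I = (-1)√(30/49/(4π)) = -0.22072812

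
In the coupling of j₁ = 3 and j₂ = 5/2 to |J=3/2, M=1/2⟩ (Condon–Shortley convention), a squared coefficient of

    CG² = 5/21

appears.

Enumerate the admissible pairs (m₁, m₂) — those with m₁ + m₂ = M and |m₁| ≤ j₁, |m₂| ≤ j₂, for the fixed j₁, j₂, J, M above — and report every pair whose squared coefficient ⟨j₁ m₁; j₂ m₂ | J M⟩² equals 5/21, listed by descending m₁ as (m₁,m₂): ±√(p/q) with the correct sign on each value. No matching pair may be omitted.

(-2,5/2): +√(5/21)

Admissible pairs with m₁+m₂ = M = 1/2: (-2,5/2), (-1,3/2), (0,1/2), (1,-1/2), (2,-3/2), (3,-5/2)
  (m₁,m₂)=(3,-5/2): CG² = 5/14, CG = +√(5/14)
  (m₁,m₂)=(2,-3/2): CG² = 1/21, CG = −√(1/21)
  (m₁,m₂)=(1,-1/2): CG² = 1/105, CG = −√(1/105)
  (m₁,m₂)=(0,1/2): CG² = 4/35, CG = +√(4/35)
  (m₁,m₂)=(-1,3/2): CG² = 7/30, CG = −√(7/30)
  (m₁,m₂)=(-2,5/2): CG² = 5/21, CG = +√(5/21)   ← matches the target
Pairs with CG² = 5/21: (-2,5/2): +√(5/21)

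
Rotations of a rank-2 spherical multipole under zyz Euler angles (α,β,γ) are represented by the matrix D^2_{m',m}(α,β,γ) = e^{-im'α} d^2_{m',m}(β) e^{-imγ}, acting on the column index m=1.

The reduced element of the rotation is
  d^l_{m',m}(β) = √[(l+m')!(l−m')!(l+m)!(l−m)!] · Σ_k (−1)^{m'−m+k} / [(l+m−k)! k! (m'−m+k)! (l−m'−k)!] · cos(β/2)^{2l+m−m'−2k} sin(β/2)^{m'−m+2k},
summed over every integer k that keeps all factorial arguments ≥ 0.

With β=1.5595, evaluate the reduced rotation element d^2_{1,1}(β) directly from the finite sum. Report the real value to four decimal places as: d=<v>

d=-0.4942

d^2_{1,1}(β=1.5595) via the finite sum:
c=cos(1.559500/2)=0.711089, s=sin(1.559500/2)=0.703102; N=√[6·1·6·1]=6.000000
k∈{0,1} keeps every argument non-negative
  k=0: (−1)^0·6.0000/(6)·0.7111^4·0.7031^0 = +0.255680
  k=1: (−1)^1·6.0000/(2)·0.7111^2·0.7031^2 = -0.749904
d^2_{1,1}(1.5595) = +0.255680 -0.749904 = -0.494224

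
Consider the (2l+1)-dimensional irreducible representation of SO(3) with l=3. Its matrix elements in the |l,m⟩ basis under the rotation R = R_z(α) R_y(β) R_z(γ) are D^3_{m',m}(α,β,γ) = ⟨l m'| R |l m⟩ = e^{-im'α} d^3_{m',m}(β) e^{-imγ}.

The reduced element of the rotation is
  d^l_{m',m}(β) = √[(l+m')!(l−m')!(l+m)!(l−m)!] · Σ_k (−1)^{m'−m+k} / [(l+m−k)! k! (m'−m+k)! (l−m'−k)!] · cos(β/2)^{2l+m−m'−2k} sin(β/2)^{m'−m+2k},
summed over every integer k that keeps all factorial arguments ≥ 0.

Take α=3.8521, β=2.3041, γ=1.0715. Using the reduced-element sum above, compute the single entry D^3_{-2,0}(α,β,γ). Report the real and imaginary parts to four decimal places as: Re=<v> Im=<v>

Re=-0.0755 Im=-0.5003

First d^3_{-2,0}(β=2.3041), then the phase factors e^{-i(-2)α} and e^{-i(0)γ}:
Half-angle: c=0.406615, s=0.913599. N=√(1·120·6·6)=65.726707
k∈{2,3} keeps every argument non-negative
  k=2: (−1)^0·65.7267/(12)·0.4066^4·0.9136^2 = +0.124971
  k=3: (−1)^1·65.7267/(12)·0.4066^2·0.9136^4 = -0.630887
d^3_{-2,0}(2.3041) = +0.124971 -0.630887 = -0.505916
Attach z-rotation phases: D = e^{-i(-2)(3.8521)}·(-0.505916)·e^{-i(0)(1.0715)} = -0.075494-0.500252i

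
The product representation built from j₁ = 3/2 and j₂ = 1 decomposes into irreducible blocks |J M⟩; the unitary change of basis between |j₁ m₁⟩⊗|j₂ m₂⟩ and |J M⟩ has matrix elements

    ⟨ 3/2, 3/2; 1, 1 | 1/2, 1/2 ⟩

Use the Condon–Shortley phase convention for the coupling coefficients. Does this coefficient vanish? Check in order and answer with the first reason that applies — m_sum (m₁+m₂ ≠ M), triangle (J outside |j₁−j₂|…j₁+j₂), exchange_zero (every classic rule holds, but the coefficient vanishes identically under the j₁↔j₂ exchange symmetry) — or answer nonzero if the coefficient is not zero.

m_sum

m-sum: m₁+m₂ = 3/2+1 = 5/2, M = 1/2  ✗ ⇒ coefficient is 0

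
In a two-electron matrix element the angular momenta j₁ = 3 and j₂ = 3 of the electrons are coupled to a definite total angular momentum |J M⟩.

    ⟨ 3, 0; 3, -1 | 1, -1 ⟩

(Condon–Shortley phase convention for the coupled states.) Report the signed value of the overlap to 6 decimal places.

+0.462910

j₁+j₂−J=5  J+j₁−j₂=1  J−j₁+j₂=1  j₁+j₂+J+1=8
(j₁±m₁, j₂±m₂, J±M) = (3,3,2,4,0,2)
P² = 216/7
sum k=2..2:
  [2] +1/12 = 1/12
S = 1/12
C² = P²·S² = 3/14 ; C = +0.462910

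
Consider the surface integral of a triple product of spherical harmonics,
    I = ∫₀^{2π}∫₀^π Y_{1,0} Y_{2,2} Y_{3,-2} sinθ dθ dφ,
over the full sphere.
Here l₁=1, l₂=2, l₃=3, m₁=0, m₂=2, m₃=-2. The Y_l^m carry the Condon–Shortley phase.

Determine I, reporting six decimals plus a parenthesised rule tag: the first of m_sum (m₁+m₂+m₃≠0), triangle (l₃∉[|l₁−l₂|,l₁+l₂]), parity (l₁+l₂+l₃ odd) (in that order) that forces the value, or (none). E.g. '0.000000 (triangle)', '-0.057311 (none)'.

0.184674 (none)

Checks pass: Σm=0; 6 even; l₃=3∈[1,3].
(2·1+1)(2·2+1)(2·3+1) = 105
Δ: 0! 2! 4! / 7! → 1/105
sum: t=0:+1/4 = 1/4
3j²(1 2 3; 0 0 0) = Δ·Π!·Σ² = 3/35  (sign -1)
sum: t=0:+1/24 = 1/24
3j²(1 2 3; 0 2 -2) = Δ·Π!·Σ² = 1/21  (sign -1)
combine: 4πI² = 105·3/35·1/21 = 3/7
take √, sign +1: I = 0.18467439
No selection rule forces the value: the integral is nonzero (none).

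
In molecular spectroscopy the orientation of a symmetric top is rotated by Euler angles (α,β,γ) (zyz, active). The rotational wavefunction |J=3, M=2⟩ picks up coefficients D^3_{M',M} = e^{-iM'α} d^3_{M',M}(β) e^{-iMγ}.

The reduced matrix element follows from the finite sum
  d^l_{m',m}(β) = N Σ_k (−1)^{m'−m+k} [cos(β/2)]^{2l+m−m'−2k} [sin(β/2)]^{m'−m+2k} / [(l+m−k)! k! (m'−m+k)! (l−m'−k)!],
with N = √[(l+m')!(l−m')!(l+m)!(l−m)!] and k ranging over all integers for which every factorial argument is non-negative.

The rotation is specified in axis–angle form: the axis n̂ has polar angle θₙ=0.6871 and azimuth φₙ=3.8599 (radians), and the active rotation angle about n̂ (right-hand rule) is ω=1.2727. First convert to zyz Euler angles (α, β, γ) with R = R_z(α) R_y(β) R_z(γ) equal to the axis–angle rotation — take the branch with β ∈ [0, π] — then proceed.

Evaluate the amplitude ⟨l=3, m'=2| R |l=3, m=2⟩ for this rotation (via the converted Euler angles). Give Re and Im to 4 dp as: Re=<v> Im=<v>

Axis–angle → zyz. n̂ = (sinθₙcosφₙ, sinθₙsinφₙ, cosθₙ) = (-0.477576, -0.417439, +0.773089), ω = 1.2727.
R = I cosω + sinω [n̂]ₓ + (1−cosω) n̂n̂ᵀ gives
  R = [+0.454793, -0.598187, -0.659800; +0.879800, +0.416777, +0.228579; +0.138257, -0.684448, +0.715832]
β = atan2(√(R₁₃²+R₂₃²), R₃₃) = 0.772981; α = atan2(R₂₃, R₁₃) mod 2π = 2.808096; γ = atan2(R₃₂, −R₃₁) mod 2π = 4.513074
Split into d^3_{2,2}(β=0.7730) × two z-phases.
With c≡cos(β/2)=0.926238 and s≡sin(β/2)=0.376940, N=[120·1·120·1]^{1/2}=120.000000
Admissible k: 0..1 (factorial args all ≥0)
  k=0: (−1)^0·120.0000/(120)·0.9262^6·0.3769^0 = +0.631443
  k=1: (−1)^1·120.0000/(24)·0.9262^4·0.3769^2 = -0.522883
d^3_{2,2}(0.7730) = +0.631443 -0.522883 = +0.108560
D = (+0.785685+0.618627i)·(+0.108560)·(-0.921593-0.388157i) = -0.052539-0.095000i

Re=-0.0525 Im=-0.0950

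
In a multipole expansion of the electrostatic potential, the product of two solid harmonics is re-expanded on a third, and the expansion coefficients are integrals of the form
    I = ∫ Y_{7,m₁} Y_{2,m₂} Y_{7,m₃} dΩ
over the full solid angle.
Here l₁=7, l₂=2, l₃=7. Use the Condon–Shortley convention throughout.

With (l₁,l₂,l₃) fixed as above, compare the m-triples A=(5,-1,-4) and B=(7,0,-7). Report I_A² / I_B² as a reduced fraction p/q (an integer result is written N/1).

Shared (l₁,l₂,l₃)=(7,2,7): N and (l;000)² cancel in I_A²/I_B².
A: Δ = 2!·12!·2!/17! = 1/185640; Racah Σ t=0..1: t=0:+1/14515200 t=1:−1/79833600 = 1/17740800; ⇒ 3j(7 2 7; 5 -1 -4)² = 729/30940, sgn -1
B: Δ = 2!·12!·2!/17! = 1/185640; Racah Σ t=0..0: t=0:+1/1916006400 = 1/1916006400; ⇒ 3j(7 2 7; 7 0 -7)² = 91/2040, sgn +1
I_A²/I_B² = (729/30940)/(91/2040) = 4374/8281

4374/8281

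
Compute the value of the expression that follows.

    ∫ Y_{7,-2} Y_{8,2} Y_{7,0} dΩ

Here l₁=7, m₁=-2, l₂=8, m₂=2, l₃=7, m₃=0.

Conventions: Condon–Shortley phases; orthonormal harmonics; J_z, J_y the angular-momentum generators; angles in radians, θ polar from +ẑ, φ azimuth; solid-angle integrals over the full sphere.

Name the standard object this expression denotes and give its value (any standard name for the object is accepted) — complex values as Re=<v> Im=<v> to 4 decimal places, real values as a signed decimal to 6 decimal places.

This is a Gaunt coefficient — the integral of a triple product of spherical harmonics over the sphere.
m-sum 0 ✓  L=22 even ✓  1≤7≤15 ✓
Π(2lᵢ+1) = 15×17×15 = 3825
triangle coeff Δ(7,8,7) = 1/22086194130
Σ_t [1,7]: t=1:−1/18289152000 t=2:+1/248832000 t=3:−1/24883200 t=4:+1/11943936 t=5:−1/24883200 t=6:+1/248832000 t=7:−1/18289152000 = 11/975421440
(3j)²=1750/289731 [(7 8 7; 0 0 0)], sign=-1
Σ_t [3,8]: t=3:−1/2612736000 t=4:+1/99532800 t=5:−1/24883200 t=6:+1/29859840 t=7:−1/174182400 t=8:+1/6967296000 = -11/4180377600
(3j)²=175/193154 [(7 8 7; -2 2 0)], sign=+1
⇒ 4πI² = 11484375/548653937
I = (-1)√(11484375/548653937/(4π)) = -0.04081309

Gaunt coefficient, -0.040813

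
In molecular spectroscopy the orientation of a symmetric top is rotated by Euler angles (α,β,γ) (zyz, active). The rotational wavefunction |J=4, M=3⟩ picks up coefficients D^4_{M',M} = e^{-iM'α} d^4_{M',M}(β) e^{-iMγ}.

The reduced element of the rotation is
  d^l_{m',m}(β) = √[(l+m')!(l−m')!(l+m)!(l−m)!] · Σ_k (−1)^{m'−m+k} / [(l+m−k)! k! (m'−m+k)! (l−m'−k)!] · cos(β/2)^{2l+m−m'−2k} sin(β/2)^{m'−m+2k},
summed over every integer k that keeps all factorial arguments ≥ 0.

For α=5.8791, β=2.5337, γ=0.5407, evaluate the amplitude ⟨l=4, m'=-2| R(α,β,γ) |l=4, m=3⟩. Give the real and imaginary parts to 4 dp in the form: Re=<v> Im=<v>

Split into d^4_{-2,3}(β=2.5337) × two z-phases.
With c≡cos(β/2)=0.299288 and s≡sin(β/2)=0.954163, N=[2·720·5040·1]^{1/2}=2693.993318
The bounds max(0,m−m')=5 and min(l+m,l−m')=6 give 2 terms
  k=5: (−1)^0·2693.9933/(240)·0.2993^3·0.9542^5 = +0.237994
  k=6: (−1)^1·2693.9933/(720)·0.2993^1·0.9542^7 = -0.806326
d^4_{-2,3}(2.5337) = +0.237994 -0.806326 = -0.568332
Phases: e^{-i·(-2)·5.8791}=+0.690822-0.723025i, e^{-i·(3)·0.5407}=-0.051281-0.998684i ⇒ D=+0.430512+0.371028i

Re=0.4305 Im=0.3710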